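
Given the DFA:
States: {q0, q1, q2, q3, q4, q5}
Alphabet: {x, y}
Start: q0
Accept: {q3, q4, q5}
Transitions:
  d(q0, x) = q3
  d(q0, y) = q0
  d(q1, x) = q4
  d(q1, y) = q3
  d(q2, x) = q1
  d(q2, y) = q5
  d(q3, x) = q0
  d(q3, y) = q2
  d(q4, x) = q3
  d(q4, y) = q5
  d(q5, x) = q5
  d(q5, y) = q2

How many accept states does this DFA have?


Accept states listed: {q3, q4, q5}
Counting: q3(1) q4(2) q5(3)

3


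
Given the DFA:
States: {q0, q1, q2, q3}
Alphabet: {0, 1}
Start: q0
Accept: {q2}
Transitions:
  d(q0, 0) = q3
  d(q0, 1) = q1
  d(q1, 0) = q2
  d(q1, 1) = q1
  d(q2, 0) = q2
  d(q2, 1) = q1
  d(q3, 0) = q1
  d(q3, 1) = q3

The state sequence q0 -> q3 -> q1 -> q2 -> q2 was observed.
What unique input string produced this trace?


Trace back each transition to find the symbol:
  q0 --[0]--> q3
  q3 --[0]--> q1
  q1 --[0]--> q2
  q2 --[0]--> q2

"0000"


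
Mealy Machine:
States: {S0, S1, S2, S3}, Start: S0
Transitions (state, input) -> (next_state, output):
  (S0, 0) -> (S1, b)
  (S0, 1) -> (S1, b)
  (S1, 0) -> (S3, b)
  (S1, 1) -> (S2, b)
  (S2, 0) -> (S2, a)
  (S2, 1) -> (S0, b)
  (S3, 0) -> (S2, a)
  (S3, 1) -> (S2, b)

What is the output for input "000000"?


Step-by-step:
  (S0, 0) -> (S1, b)
  (S1, 0) -> (S3, b)
  (S3, 0) -> (S2, a)
  (S2, 0) -> (S2, a)
  (S2, 0) -> (S2, a)
  (S2, 0) -> (S2, a)

"bbaaaa"


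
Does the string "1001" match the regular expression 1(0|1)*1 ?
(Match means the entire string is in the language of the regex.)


|string| = 4; first = '1'; last = '1'

Yes, "1001" matches 1(0|1)*1


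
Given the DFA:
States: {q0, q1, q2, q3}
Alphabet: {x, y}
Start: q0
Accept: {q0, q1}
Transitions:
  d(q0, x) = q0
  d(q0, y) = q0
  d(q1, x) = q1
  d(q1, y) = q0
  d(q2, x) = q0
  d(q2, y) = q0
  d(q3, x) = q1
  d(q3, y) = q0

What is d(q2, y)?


Looking up transition d(q2, y)

q0


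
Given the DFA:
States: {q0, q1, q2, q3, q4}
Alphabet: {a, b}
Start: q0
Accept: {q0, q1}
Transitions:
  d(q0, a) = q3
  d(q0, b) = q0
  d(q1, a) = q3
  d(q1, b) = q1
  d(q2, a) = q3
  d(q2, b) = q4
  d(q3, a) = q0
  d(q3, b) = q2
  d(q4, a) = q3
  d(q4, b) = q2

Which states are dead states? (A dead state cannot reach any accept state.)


Forward reachability from each state:
  q0 -> reaches accept state q0 (live)
  q1 -> reaches accept state q0 (live)
  q2 -> reaches accept state q0 (live)
  q3 -> reaches accept state q0 (live)
  q4 -> reaches accept state q0 (live)

None (all states can reach an accept state)


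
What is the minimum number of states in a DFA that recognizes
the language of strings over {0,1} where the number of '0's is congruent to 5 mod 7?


States track (count of '0') mod 7.
Need 7 states: one per remainder 0..6; accept = remainder 5.

7


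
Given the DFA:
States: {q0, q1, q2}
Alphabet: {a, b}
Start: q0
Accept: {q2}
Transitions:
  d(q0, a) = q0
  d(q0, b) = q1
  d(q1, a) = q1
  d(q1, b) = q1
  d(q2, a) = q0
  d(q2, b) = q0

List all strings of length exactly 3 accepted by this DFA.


All strings of length 3: 8 total
Accepted: 0

None


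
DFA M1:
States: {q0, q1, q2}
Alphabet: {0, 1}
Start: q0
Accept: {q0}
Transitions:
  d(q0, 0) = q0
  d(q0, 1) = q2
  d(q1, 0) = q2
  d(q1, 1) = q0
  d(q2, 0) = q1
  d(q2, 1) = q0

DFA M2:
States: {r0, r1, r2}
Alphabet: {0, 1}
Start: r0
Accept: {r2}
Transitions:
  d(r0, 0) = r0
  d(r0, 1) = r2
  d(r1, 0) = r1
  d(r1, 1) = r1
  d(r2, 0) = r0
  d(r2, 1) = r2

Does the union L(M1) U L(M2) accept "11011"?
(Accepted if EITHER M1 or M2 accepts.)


M1: final=q0 accepted=True
M2: final=r2 accepted=True

Yes, union accepts


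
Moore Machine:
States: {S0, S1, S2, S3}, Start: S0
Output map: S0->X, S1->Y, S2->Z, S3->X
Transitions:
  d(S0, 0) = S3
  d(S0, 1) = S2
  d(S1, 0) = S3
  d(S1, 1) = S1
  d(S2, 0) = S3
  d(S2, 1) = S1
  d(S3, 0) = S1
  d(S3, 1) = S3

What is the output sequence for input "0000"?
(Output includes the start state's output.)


Start: S0 (output X)
  --0--> S3 (output X)
  --0--> S1 (output Y)
  --0--> S3 (output X)
  --0--> S1 (output Y)

"XXYXY"


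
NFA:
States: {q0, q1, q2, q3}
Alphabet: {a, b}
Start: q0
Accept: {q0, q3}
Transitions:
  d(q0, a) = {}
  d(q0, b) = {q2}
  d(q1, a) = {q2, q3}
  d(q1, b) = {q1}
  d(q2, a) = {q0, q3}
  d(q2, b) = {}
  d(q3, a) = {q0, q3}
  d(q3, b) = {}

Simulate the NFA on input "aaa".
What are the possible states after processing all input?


Start: {q0}
  --a--> {}
  --a--> {}
  --a--> {}

{} (empty set, no valid transitions)


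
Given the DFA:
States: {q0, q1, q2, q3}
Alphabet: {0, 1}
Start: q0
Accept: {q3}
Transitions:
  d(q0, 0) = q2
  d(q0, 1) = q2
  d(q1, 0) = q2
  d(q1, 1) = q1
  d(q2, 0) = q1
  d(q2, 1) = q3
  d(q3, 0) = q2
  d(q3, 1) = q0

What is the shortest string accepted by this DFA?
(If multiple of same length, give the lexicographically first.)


BFS by string length (lex-first path to each state shown):
  len 0: q0<-""
  len 1: q2<-"0"
  len 2: q1<-"00", q3<-"01"
Found accept state at length 2.

"01"


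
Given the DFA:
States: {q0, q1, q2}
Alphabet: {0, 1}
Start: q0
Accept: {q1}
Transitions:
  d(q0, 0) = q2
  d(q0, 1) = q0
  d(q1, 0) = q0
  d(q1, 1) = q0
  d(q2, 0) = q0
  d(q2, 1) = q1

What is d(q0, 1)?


Looking up transition d(q0, 1)

q0


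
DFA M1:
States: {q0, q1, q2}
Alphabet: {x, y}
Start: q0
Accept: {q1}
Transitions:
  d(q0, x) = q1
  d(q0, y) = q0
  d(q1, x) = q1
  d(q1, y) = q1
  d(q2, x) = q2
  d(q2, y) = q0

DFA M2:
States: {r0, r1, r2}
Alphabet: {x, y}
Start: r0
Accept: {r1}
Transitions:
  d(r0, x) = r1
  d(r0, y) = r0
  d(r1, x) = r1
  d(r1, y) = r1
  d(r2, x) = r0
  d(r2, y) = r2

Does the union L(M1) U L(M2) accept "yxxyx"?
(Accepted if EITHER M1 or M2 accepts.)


M1: final=q1 accepted=True
M2: final=r1 accepted=True

Yes, union accepts


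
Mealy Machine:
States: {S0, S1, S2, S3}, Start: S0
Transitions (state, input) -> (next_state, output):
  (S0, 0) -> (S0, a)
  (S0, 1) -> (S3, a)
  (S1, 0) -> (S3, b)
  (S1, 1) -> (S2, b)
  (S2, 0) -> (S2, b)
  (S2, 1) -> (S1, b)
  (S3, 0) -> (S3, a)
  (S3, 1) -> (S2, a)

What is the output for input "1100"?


Step-by-step:
  (S0, 1) -> (S3, a)
  (S3, 1) -> (S2, a)
  (S2, 0) -> (S2, b)
  (S2, 0) -> (S2, b)

"aabb"


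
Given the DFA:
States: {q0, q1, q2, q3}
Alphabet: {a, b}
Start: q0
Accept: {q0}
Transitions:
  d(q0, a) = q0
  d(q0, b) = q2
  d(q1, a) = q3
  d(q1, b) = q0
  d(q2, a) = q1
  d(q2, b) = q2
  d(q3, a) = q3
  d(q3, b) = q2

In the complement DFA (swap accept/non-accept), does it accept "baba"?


Trace: q0 -> q2 -> q1 -> q0 -> q0
Final: q0
Original accept: {q0}
Complement: q0 is in original accept

No, complement rejects (original accepts)


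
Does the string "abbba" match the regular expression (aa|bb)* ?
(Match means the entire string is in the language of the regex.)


|string| = 5; first = 'a'; last = 'a'

No, "abbba" does not match (aa|bb)*


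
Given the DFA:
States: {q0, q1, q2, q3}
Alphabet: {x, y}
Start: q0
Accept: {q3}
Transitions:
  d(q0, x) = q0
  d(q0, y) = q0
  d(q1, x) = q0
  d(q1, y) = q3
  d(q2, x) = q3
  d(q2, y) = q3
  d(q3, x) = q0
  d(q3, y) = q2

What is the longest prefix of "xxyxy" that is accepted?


Run the DFA, marking each prefix where the state is accepting:
  "" -> q0 [reject]
  "x" -> q0 [reject]
  "xx" -> q0 [reject]
  "xxy" -> q0 [reject]
  "xxyx" -> q0 [reject]
  "xxyxy" -> q0 [reject]

No prefix is accepted


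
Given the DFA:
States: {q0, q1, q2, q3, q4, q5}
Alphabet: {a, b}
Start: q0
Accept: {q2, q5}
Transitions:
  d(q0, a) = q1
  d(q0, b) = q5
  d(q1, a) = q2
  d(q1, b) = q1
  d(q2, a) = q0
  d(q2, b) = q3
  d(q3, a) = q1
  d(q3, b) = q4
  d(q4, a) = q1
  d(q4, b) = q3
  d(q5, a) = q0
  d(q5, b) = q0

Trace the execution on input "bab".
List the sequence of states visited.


Input: bab
d(q0, b) = q5
d(q5, a) = q0
d(q0, b) = q5


q0 -> q5 -> q0 -> q5


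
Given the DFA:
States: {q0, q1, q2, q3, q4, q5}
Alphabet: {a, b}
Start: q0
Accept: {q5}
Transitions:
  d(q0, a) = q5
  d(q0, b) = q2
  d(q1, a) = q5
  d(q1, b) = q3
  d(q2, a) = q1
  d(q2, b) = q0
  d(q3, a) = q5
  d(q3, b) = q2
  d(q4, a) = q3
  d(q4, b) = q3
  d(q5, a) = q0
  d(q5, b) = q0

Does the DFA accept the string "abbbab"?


Trace: q0 -> q5 -> q0 -> q2 -> q0 -> q5 -> q0
Final state: q0
Accept states: {q5}

No, rejected (final state q0 is not an accept state)


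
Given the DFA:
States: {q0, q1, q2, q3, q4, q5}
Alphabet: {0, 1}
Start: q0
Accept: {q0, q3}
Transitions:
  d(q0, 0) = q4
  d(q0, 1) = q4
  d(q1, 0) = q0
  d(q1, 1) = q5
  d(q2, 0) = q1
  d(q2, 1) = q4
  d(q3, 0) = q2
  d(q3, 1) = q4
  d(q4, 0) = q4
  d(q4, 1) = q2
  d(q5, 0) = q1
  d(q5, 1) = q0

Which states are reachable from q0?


BFS from q0:
  layer 0: {q0}
  layer 1: {q4}
  layer 2: {q2}
  layer 3: {q1}
  layer 4: {q5}

{q0, q1, q2, q4, q5}


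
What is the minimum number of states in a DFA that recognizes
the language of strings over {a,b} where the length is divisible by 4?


States track (length) mod 4.
Need 4 states: one per remainder 0..3; accept = remainder 0.

4


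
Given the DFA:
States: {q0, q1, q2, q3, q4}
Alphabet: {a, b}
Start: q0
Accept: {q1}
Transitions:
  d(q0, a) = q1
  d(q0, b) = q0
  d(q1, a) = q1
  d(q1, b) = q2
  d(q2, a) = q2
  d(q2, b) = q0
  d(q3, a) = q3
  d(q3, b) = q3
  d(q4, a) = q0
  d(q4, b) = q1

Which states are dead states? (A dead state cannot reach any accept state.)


Forward reachability from each state:
  q0 -> reaches accept state q1 (live)
  q1 -> reaches accept state q1 (live)
  q2 -> reaches accept state q1 (live)
  q3 -> reaches {q3}, no accept state (dead)
  q4 -> reaches accept state q1 (live)

{q3}


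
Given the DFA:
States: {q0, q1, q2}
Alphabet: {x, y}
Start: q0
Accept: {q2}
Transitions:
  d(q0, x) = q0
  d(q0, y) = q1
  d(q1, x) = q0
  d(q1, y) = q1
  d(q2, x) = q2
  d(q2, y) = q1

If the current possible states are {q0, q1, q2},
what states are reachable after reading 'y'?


Apply transition on 'y' from each current state:
  d(q0, y) = q1
  d(q1, y) = q1
  d(q2, y) = q1

{q1}


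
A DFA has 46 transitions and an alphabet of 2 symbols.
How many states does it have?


Each state has exactly one transition per symbol.
states = transitions / |alphabet| = 46 / 2 = 23

23


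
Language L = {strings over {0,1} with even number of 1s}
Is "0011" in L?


count('1') = 2; 2 mod 2 = 0

Yes, "0011" is in L


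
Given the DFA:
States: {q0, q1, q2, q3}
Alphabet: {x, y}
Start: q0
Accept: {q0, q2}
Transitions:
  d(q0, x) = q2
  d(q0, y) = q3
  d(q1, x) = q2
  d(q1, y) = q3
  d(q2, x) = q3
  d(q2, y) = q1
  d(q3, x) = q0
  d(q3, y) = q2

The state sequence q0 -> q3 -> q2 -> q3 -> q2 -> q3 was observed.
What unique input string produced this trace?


Trace back each transition to find the symbol:
  q0 --[y]--> q3
  q3 --[y]--> q2
  q2 --[x]--> q3
  q3 --[y]--> q2
  q2 --[x]--> q3

"yyxyx"


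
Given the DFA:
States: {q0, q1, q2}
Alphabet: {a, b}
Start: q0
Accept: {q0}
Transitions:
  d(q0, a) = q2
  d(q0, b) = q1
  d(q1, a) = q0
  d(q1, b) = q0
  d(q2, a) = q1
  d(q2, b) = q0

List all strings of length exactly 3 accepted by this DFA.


All strings of length 3: 8 total
Accepted: 2

"aaa", "aab"


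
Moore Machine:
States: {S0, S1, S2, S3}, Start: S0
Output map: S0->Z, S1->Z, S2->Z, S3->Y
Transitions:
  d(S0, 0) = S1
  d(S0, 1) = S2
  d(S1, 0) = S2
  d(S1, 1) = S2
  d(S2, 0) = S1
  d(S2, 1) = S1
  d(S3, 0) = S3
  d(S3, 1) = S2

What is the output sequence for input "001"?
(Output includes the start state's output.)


Start: S0 (output Z)
  --0--> S1 (output Z)
  --0--> S2 (output Z)
  --1--> S1 (output Z)

"ZZZZ"


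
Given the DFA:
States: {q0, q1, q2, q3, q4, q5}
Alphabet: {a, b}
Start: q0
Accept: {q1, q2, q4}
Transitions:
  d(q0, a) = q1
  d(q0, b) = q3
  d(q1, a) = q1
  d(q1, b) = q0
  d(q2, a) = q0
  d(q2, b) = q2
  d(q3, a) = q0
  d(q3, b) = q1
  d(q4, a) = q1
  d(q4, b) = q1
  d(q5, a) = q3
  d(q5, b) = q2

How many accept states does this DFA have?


Accept states listed: {q1, q2, q4}
Counting: q1(1) q2(2) q4(3)

3


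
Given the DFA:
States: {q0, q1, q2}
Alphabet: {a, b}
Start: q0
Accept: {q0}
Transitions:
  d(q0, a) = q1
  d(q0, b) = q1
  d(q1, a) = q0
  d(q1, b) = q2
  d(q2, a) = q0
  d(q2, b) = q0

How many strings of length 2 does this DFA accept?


Enumerating all length-2 strings:
  "aa" -> q0 [accept]
  "ab" -> q2 [reject]
  "ba" -> q0 [accept]
  "bb" -> q2 [reject]

2 out of 4


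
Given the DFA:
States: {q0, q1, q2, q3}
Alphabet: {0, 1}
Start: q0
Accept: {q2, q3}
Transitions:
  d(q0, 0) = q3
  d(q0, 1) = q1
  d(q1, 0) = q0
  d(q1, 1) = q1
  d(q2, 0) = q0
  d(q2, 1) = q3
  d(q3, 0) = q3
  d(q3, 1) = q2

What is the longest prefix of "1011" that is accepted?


Run the DFA, marking each prefix where the state is accepting:
  "" -> q0 [reject]
  "1" -> q1 [reject]
  "10" -> q0 [reject]
  "101" -> q1 [reject]
  "1011" -> q1 [reject]

No prefix is accepted


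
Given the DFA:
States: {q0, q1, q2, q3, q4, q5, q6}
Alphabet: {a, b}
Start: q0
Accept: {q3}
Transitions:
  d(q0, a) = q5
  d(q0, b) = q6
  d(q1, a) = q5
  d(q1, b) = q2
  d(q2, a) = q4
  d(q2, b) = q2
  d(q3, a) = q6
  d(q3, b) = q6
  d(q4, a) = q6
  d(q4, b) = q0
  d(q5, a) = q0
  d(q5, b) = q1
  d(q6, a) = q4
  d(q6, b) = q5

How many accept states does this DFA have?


Accept states listed: {q3}
Counting: q3(1)

1


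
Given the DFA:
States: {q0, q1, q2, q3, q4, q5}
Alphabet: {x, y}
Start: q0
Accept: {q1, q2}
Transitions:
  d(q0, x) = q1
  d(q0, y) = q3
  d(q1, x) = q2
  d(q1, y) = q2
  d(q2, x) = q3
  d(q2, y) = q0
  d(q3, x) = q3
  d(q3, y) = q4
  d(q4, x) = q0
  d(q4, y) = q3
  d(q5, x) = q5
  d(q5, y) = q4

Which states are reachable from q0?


BFS from q0:
  layer 0: {q0}
  layer 1: {q1, q3}
  layer 2: {q2, q4}

{q0, q1, q2, q3, q4}


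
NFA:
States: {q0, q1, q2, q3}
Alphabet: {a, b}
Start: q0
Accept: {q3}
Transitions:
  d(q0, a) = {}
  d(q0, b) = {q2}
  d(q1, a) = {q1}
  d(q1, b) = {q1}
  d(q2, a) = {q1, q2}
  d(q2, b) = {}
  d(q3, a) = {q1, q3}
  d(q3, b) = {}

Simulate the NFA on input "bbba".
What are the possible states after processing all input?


Start: {q0}
  --b--> {q2}
  --b--> {}
  --b--> {}
  --a--> {}

{} (empty set, no valid transitions)


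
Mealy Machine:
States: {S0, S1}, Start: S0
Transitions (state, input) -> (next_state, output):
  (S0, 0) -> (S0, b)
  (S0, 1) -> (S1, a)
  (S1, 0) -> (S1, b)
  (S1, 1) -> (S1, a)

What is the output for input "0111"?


Step-by-step:
  (S0, 0) -> (S0, b)
  (S0, 1) -> (S1, a)
  (S1, 1) -> (S1, a)
  (S1, 1) -> (S1, a)

"baaa"


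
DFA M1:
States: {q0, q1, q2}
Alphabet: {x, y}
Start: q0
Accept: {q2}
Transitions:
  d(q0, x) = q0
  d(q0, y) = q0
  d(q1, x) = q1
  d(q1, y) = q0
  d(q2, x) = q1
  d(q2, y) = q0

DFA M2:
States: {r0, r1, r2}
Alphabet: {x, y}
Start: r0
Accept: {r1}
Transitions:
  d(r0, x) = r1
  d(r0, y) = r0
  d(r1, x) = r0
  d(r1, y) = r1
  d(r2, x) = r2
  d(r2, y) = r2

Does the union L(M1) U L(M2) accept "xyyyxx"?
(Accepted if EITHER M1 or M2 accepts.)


M1: final=q0 accepted=False
M2: final=r1 accepted=True

Yes, union accepts


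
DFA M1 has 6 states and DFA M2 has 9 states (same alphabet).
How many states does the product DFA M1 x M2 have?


Product construction pairs every M1 state with every M2 state.
6 * 9 = 54

54


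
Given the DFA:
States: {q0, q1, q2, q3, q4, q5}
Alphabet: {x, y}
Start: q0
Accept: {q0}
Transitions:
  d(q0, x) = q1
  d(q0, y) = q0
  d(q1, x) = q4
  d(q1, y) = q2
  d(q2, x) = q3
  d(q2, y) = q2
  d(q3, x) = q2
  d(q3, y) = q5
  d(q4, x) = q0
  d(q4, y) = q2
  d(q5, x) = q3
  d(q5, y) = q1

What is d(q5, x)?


Looking up transition d(q5, x)

q3


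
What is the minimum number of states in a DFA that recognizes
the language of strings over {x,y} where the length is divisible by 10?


States track (length) mod 10.
Need 10 states: one per remainder 0..9; accept = remainder 0.

10


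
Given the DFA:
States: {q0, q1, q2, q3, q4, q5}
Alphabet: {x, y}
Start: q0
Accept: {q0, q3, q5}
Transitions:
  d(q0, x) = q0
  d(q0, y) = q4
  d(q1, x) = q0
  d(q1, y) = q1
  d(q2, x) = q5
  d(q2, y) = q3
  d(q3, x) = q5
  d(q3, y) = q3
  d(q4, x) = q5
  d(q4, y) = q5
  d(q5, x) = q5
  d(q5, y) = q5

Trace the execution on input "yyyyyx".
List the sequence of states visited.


Input: yyyyyx
d(q0, y) = q4
d(q4, y) = q5
d(q5, y) = q5
d(q5, y) = q5
d(q5, y) = q5
d(q5, x) = q5


q0 -> q4 -> q5 -> q5 -> q5 -> q5 -> q5


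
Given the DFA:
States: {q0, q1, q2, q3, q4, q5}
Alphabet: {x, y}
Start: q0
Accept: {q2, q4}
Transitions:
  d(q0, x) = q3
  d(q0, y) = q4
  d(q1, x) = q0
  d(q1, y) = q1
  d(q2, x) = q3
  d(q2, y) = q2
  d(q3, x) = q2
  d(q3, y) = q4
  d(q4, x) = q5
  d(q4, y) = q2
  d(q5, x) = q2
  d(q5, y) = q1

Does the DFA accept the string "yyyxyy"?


Trace: q0 -> q4 -> q2 -> q2 -> q3 -> q4 -> q2
Final state: q2
Accept states: {q2, q4}

Yes, accepted (final state q2 is an accept state)


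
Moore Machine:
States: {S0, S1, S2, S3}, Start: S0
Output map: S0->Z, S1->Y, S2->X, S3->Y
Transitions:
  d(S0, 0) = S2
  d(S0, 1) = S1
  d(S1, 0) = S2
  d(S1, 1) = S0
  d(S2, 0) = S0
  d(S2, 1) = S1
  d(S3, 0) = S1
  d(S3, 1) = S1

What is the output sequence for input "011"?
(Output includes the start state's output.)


Start: S0 (output Z)
  --0--> S2 (output X)
  --1--> S1 (output Y)
  --1--> S0 (output Z)

"ZXYZ"


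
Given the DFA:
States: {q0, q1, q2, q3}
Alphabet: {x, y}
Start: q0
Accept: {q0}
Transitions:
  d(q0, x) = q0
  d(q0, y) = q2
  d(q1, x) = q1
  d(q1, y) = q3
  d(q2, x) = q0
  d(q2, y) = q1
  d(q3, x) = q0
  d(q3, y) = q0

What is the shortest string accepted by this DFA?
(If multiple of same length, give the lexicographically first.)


BFS by string length (lex-first path to each state shown):
  len 0: q0<-""
Found accept state at length 0.

"" (empty string)


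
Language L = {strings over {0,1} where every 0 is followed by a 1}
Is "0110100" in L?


'00' present: True; ends with '0': True

No, "0110100" is not in L


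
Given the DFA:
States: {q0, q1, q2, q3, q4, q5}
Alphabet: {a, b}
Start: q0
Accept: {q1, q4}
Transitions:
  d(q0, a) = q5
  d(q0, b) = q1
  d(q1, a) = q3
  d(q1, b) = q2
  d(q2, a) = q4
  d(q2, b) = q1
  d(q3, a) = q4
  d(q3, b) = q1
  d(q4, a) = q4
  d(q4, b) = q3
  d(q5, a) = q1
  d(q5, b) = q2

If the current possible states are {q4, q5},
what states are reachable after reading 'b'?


Apply transition on 'b' from each current state:
  d(q4, b) = q3
  d(q5, b) = q2

{q2, q3}


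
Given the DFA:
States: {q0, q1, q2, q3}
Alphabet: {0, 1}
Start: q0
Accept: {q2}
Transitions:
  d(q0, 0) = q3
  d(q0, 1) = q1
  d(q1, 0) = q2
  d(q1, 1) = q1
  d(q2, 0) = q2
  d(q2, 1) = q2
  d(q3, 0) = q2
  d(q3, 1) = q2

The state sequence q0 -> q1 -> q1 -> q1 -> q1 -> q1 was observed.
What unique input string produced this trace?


Trace back each transition to find the symbol:
  q0 --[1]--> q1
  q1 --[1]--> q1
  q1 --[1]--> q1
  q1 --[1]--> q1
  q1 --[1]--> q1

"11111"


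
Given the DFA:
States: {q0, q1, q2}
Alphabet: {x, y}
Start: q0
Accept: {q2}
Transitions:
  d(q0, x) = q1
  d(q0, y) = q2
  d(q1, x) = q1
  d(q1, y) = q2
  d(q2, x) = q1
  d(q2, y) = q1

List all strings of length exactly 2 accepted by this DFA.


All strings of length 2: 4 total
Accepted: 1

"xy"


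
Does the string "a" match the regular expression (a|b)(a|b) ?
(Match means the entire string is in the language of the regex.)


|string| = 1; first = 'a'; last = 'a'

No, "a" does not match (a|b)(a|b)


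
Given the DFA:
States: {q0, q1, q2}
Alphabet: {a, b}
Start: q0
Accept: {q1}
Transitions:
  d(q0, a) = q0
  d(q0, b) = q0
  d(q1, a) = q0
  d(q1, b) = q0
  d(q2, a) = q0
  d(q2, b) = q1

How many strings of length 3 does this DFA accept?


Enumerating all length-3 strings:
  "aaa" -> q0 [reject]
  "aab" -> q0 [reject]
  "aba" -> q0 [reject]
  "abb" -> q0 [reject]
  "baa" -> q0 [reject]
  "bab" -> q0 [reject]
  "bba" -> q0 [reject]
  "bbb" -> q0 [reject]

0 out of 8


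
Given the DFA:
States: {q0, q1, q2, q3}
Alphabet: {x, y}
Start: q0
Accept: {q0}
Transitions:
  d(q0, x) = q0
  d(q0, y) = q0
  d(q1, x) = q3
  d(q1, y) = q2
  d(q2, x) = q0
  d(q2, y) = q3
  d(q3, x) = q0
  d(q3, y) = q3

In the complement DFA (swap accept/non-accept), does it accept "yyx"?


Trace: q0 -> q0 -> q0 -> q0
Final: q0
Original accept: {q0}
Complement: q0 is in original accept

No, complement rejects (original accepts)


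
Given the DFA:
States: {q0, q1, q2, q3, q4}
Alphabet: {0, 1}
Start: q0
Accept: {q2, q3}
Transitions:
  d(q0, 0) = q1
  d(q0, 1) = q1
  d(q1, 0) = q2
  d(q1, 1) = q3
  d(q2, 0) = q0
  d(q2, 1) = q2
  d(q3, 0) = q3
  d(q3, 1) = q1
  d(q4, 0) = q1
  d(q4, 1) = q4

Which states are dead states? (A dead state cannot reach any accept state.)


Forward reachability from each state:
  q0 -> reaches accept state q2 (live)
  q1 -> reaches accept state q2 (live)
  q2 -> reaches accept state q2 (live)
  q3 -> reaches accept state q2 (live)
  q4 -> reaches accept state q2 (live)

None (all states can reach an accept state)


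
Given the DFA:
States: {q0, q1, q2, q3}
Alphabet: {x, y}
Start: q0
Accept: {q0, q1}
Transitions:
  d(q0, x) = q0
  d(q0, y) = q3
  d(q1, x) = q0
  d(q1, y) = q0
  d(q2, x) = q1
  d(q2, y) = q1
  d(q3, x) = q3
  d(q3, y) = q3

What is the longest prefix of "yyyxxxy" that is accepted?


Run the DFA, marking each prefix where the state is accepting:
  "" -> q0 [accept]
  "y" -> q3 [reject]
  "yy" -> q3 [reject]
  "yyy" -> q3 [reject]
  "yyyx" -> q3 [reject]
  "yyyxx" -> q3 [reject]
  "yyyxxx" -> q3 [reject]
  "yyyxxxy" -> q3 [reject]

""


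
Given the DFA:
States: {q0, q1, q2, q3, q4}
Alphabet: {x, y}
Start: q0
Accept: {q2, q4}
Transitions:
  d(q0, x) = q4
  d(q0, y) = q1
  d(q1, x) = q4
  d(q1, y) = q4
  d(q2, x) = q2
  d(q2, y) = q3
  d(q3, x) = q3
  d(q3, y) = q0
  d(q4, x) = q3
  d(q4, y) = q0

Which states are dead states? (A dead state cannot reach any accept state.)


Forward reachability from each state:
  q0 -> reaches accept state q4 (live)
  q1 -> reaches accept state q4 (live)
  q2 -> reaches accept state q2 (live)
  q3 -> reaches accept state q4 (live)
  q4 -> reaches accept state q4 (live)

None (all states can reach an accept state)


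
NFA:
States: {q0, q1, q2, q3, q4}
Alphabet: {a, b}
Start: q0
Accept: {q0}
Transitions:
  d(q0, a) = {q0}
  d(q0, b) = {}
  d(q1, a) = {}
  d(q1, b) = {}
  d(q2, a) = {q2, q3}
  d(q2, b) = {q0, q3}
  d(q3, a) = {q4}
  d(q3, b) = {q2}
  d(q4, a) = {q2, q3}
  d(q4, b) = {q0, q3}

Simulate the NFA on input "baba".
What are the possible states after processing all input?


Start: {q0}
  --b--> {}
  --a--> {}
  --b--> {}
  --a--> {}

{} (empty set, no valid transitions)


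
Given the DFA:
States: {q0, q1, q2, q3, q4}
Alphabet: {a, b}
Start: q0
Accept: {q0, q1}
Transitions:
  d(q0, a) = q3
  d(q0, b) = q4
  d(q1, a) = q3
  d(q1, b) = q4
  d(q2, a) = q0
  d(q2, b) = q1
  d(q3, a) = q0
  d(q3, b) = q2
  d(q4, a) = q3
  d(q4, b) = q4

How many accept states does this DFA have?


Accept states listed: {q0, q1}
Counting: q0(1) q1(2)

2


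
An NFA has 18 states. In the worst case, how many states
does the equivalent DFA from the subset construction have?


Subset construction: one DFA state per subset of NFA states.
2^18 = 262144

262144


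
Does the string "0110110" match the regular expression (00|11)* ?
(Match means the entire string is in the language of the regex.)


|string| = 7; first = '0'; last = '0'

No, "0110110" does not match (00|11)*


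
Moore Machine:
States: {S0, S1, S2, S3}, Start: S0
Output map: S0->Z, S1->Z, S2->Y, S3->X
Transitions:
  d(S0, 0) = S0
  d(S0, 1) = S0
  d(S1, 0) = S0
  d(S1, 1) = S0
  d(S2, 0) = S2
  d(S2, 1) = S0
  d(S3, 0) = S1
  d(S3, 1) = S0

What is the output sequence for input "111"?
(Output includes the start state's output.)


Start: S0 (output Z)
  --1--> S0 (output Z)
  --1--> S0 (output Z)
  --1--> S0 (output Z)

"ZZZZ"


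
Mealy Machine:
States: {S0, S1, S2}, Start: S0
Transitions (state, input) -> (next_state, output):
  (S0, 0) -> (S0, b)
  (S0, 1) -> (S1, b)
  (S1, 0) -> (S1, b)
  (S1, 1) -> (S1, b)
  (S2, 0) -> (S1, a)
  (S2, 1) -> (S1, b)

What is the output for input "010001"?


Step-by-step:
  (S0, 0) -> (S0, b)
  (S0, 1) -> (S1, b)
  (S1, 0) -> (S1, b)
  (S1, 0) -> (S1, b)
  (S1, 0) -> (S1, b)
  (S1, 1) -> (S1, b)

"bbbbbb"


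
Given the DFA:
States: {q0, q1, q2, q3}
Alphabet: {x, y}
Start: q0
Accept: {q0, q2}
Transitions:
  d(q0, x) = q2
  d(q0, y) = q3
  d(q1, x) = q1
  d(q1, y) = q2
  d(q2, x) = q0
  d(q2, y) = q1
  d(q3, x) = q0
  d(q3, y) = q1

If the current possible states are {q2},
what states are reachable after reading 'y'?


Apply transition on 'y' from each current state:
  d(q2, y) = q1

{q1}


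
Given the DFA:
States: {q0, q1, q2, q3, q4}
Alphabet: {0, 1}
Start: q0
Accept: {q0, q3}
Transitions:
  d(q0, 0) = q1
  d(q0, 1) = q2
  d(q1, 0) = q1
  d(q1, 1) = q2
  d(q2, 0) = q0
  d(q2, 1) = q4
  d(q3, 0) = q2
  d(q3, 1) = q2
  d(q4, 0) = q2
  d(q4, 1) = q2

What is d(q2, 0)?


Looking up transition d(q2, 0)

q0


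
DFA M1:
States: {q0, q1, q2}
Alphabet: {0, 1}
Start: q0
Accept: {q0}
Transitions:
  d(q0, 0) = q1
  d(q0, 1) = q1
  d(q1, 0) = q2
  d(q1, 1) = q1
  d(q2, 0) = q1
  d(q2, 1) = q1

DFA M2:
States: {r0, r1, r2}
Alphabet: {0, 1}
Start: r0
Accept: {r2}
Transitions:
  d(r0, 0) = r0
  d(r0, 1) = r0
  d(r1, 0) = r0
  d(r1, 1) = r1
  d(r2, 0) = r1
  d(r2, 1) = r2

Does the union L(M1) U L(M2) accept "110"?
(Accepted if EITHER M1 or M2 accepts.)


M1: final=q2 accepted=False
M2: final=r0 accepted=False

No, union rejects (neither accepts)


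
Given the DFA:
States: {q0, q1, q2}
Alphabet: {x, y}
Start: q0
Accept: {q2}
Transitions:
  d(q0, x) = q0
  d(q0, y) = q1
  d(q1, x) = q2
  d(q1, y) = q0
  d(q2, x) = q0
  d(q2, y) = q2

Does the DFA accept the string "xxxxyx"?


Trace: q0 -> q0 -> q0 -> q0 -> q0 -> q1 -> q2
Final state: q2
Accept states: {q2}

Yes, accepted (final state q2 is an accept state)


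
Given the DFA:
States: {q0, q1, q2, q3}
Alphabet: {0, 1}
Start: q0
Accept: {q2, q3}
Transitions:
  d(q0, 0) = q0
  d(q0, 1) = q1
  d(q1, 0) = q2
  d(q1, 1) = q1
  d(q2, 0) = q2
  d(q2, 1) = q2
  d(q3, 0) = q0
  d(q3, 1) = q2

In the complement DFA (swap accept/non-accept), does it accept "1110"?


Trace: q0 -> q1 -> q1 -> q1 -> q2
Final: q2
Original accept: {q2, q3}
Complement: q2 is in original accept

No, complement rejects (original accepts)


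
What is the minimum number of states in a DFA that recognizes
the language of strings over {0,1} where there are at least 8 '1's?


States: count = 0, 1, ..., 7, and a final '>= 8' state.
Total: 8 + 1 = 9. Accept = '>= 8' state.

9


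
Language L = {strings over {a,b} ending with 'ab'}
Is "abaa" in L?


last two symbols = 'aa'

No, "abaa" is not in L


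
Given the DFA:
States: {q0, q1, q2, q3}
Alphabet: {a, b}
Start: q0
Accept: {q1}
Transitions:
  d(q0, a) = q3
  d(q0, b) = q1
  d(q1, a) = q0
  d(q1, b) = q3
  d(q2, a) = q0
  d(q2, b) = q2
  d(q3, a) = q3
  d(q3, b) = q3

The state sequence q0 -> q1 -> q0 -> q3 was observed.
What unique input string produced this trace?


Trace back each transition to find the symbol:
  q0 --[b]--> q1
  q1 --[a]--> q0
  q0 --[a]--> q3

"baa"


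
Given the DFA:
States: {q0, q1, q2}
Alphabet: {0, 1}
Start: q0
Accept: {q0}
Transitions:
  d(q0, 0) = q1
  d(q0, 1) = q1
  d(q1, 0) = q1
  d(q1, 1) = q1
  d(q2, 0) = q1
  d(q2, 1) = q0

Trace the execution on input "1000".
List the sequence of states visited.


Input: 1000
d(q0, 1) = q1
d(q1, 0) = q1
d(q1, 0) = q1
d(q1, 0) = q1


q0 -> q1 -> q1 -> q1 -> q1


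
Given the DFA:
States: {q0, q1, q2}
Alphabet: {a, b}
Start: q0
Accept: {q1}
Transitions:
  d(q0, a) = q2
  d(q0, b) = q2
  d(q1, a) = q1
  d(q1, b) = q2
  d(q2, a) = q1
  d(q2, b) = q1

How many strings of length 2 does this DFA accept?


Enumerating all length-2 strings:
  "aa" -> q1 [accept]
  "ab" -> q1 [accept]
  "ba" -> q1 [accept]
  "bb" -> q1 [accept]

4 out of 4


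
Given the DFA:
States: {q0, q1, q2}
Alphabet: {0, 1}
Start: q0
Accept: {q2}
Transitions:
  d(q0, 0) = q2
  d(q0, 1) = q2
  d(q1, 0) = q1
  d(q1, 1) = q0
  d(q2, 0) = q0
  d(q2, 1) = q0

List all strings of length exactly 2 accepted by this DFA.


All strings of length 2: 4 total
Accepted: 0

None


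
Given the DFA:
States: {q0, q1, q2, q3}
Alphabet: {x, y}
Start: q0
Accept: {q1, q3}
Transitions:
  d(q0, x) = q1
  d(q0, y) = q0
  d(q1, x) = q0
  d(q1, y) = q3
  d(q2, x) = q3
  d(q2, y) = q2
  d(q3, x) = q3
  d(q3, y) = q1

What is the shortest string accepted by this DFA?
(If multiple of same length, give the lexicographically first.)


BFS by string length (lex-first path to each state shown):
  len 0: q0<-""
  len 1: q0<-"y", q1<-"x"
Found accept state at length 1.

"x"


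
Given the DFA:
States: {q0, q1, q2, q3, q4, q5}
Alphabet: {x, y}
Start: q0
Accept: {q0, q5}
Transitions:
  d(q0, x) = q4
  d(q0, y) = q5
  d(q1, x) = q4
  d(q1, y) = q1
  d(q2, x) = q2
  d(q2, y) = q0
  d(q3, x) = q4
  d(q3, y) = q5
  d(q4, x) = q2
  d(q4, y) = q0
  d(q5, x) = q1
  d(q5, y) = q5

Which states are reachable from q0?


BFS from q0:
  layer 0: {q0}
  layer 1: {q4, q5}
  layer 2: {q1, q2}

{q0, q1, q2, q4, q5}


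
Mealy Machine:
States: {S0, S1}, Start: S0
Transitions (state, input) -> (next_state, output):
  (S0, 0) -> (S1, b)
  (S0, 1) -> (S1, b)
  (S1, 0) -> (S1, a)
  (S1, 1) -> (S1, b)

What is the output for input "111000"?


Step-by-step:
  (S0, 1) -> (S1, b)
  (S1, 1) -> (S1, b)
  (S1, 1) -> (S1, b)
  (S1, 0) -> (S1, a)
  (S1, 0) -> (S1, a)
  (S1, 0) -> (S1, a)

"bbbaaa"


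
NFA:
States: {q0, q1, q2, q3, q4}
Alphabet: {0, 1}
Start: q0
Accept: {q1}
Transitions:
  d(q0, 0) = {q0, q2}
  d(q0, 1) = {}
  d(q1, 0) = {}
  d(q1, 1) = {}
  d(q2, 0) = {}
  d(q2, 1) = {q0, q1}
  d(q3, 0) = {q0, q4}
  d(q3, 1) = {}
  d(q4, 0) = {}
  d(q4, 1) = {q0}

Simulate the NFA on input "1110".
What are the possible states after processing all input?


Start: {q0}
  --1--> {}
  --1--> {}
  --1--> {}
  --0--> {}

{} (empty set, no valid transitions)


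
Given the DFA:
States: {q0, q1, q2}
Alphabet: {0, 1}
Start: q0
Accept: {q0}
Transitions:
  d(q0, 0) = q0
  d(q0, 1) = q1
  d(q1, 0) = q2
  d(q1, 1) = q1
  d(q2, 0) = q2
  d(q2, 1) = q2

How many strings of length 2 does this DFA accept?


Enumerating all length-2 strings:
  "00" -> q0 [accept]
  "01" -> q1 [reject]
  "10" -> q2 [reject]
  "11" -> q1 [reject]

1 out of 4


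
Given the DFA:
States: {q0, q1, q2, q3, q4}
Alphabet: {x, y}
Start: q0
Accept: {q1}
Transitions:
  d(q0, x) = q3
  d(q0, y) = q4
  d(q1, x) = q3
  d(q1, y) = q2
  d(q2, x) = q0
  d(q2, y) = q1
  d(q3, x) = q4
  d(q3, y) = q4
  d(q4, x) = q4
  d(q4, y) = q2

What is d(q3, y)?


Looking up transition d(q3, y)

q4


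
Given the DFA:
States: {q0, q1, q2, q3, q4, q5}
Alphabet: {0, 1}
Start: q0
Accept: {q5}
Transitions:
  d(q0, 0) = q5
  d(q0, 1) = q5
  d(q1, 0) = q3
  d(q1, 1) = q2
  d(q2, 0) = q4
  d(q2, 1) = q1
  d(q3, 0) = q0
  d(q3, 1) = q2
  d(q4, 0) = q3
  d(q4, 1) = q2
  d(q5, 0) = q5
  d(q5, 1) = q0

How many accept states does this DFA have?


Accept states listed: {q5}
Counting: q5(1)

1


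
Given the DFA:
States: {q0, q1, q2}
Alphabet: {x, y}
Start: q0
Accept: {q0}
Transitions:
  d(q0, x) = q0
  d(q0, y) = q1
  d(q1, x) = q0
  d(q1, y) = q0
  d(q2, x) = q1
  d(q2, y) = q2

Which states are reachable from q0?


BFS from q0:
  layer 0: {q0}
  layer 1: {q1}

{q0, q1}


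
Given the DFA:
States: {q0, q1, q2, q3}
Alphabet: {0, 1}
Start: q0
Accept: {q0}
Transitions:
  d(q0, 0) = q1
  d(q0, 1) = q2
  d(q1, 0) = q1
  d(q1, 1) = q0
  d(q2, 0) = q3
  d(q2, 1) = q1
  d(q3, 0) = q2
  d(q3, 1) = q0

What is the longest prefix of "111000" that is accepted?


Run the DFA, marking each prefix where the state is accepting:
  "" -> q0 [accept]
  "1" -> q2 [reject]
  "11" -> q1 [reject]
  "111" -> q0 [accept]
  "1110" -> q1 [reject]
  "11100" -> q1 [reject]
  "111000" -> q1 [reject]

"111"


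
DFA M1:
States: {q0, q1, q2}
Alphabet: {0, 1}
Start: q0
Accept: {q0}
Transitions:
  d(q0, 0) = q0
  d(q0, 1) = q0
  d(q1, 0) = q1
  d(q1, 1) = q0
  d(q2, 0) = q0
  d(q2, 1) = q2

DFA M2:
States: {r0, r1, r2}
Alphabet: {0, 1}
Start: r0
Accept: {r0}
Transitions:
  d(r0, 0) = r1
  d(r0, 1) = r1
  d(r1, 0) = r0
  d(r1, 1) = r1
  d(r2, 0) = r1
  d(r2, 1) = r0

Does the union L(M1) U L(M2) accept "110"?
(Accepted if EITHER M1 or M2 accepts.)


M1: final=q0 accepted=True
M2: final=r0 accepted=True

Yes, union accepts


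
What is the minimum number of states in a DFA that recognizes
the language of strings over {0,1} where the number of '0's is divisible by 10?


States track (count of '0') mod 10.
Need 10 states: one per remainder 0..9; accept = remainder 0.

10


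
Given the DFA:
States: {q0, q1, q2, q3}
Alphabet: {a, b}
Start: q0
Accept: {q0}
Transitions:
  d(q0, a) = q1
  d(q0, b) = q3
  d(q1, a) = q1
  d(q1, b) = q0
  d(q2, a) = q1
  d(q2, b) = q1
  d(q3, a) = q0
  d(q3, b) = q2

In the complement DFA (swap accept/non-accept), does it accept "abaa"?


Trace: q0 -> q1 -> q0 -> q1 -> q1
Final: q1
Original accept: {q0}
Complement: q1 is not in original accept

Yes, complement accepts (original rejects)


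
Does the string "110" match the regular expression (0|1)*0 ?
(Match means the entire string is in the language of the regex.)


|string| = 3; first = '1'; last = '0'

Yes, "110" matches (0|1)*0


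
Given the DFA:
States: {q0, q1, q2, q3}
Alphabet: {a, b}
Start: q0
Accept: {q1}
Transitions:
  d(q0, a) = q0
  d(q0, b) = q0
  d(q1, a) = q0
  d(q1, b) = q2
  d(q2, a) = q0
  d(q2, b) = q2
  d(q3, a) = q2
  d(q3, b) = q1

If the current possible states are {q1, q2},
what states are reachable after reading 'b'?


Apply transition on 'b' from each current state:
  d(q1, b) = q2
  d(q2, b) = q2

{q2}


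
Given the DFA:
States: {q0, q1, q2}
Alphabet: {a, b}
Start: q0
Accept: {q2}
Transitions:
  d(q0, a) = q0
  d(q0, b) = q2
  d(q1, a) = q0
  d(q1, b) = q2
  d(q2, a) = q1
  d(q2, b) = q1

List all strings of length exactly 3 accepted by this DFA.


All strings of length 3: 8 total
Accepted: 3

"aab", "bab", "bbb"


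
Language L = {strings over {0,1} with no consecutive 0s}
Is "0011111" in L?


'00' occurs at index 0

No, "0011111" is not in L


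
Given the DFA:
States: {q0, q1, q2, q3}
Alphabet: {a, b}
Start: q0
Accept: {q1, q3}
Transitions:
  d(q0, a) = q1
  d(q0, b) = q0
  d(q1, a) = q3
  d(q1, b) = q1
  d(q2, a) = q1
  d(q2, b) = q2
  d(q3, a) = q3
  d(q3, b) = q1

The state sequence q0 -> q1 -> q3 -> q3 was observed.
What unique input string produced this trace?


Trace back each transition to find the symbol:
  q0 --[a]--> q1
  q1 --[a]--> q3
  q3 --[a]--> q3

"aaa"


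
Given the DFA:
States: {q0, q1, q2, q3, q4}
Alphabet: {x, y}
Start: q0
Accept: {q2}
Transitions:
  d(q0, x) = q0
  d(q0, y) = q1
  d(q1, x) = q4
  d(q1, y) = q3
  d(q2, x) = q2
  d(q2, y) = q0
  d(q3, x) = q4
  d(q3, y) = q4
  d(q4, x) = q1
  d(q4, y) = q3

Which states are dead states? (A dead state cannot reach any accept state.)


Forward reachability from each state:
  q0 -> reaches {q0, q1, q3, q4}, no accept state (dead)
  q1 -> reaches {q1, q3, q4}, no accept state (dead)
  q2 -> reaches accept state q2 (live)
  q3 -> reaches {q1, q3, q4}, no accept state (dead)
  q4 -> reaches {q1, q3, q4}, no accept state (dead)

{q0, q1, q3, q4}


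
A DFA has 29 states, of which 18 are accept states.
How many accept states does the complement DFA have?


Complement swaps accept and non-accept states.
29 - 18 = 11

11


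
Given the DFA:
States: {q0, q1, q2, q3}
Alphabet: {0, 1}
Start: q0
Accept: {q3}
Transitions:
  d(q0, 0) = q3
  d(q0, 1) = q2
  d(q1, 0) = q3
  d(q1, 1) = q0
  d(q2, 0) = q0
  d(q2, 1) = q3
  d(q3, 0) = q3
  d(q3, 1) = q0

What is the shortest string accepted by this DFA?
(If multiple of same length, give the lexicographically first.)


BFS by string length (lex-first path to each state shown):
  len 0: q0<-""
  len 1: q2<-"1", q3<-"0"
Found accept state at length 1.

"0"


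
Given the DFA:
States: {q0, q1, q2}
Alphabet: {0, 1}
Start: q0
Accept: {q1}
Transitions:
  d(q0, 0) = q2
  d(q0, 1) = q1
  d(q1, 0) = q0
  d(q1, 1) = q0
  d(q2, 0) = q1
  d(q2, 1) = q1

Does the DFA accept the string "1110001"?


Trace: q0 -> q1 -> q0 -> q1 -> q0 -> q2 -> q1 -> q0
Final state: q0
Accept states: {q1}

No, rejected (final state q0 is not an accept state)


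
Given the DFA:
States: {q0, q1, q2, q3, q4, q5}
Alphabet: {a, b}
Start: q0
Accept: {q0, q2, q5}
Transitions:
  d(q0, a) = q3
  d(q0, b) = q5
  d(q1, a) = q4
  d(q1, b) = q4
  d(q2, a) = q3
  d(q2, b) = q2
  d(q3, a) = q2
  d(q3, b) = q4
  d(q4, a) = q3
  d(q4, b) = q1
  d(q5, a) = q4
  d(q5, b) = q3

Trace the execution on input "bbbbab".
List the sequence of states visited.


Input: bbbbab
d(q0, b) = q5
d(q5, b) = q3
d(q3, b) = q4
d(q4, b) = q1
d(q1, a) = q4
d(q4, b) = q1


q0 -> q5 -> q3 -> q4 -> q1 -> q4 -> q1


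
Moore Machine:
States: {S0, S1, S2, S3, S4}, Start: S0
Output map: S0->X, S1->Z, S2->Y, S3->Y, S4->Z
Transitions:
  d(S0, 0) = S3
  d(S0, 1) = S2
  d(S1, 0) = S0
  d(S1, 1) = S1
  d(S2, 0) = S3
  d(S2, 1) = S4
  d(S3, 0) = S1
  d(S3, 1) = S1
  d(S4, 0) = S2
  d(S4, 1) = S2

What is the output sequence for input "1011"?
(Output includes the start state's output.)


Start: S0 (output X)
  --1--> S2 (output Y)
  --0--> S3 (output Y)
  --1--> S1 (output Z)
  --1--> S1 (output Z)

"XYYZZ"


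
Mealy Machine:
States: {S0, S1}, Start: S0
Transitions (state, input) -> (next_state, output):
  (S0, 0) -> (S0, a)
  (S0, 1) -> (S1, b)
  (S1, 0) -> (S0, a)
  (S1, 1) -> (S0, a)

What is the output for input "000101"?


Step-by-step:
  (S0, 0) -> (S0, a)
  (S0, 0) -> (S0, a)
  (S0, 0) -> (S0, a)
  (S0, 1) -> (S1, b)
  (S1, 0) -> (S0, a)
  (S0, 1) -> (S1, b)

"aaabab"


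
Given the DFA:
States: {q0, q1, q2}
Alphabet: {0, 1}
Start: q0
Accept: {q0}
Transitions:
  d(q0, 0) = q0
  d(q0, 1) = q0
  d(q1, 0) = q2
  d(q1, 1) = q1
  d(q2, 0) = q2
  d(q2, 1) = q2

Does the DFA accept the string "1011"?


Trace: q0 -> q0 -> q0 -> q0 -> q0
Final state: q0
Accept states: {q0}

Yes, accepted (final state q0 is an accept state)


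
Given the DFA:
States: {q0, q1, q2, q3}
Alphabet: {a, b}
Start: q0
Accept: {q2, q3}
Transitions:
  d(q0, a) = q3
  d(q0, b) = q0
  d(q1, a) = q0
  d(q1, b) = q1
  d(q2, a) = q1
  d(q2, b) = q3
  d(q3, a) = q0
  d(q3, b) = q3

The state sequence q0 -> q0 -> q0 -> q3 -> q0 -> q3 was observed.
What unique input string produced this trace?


Trace back each transition to find the symbol:
  q0 --[b]--> q0
  q0 --[b]--> q0
  q0 --[a]--> q3
  q3 --[a]--> q0
  q0 --[a]--> q3

"bbaaa"


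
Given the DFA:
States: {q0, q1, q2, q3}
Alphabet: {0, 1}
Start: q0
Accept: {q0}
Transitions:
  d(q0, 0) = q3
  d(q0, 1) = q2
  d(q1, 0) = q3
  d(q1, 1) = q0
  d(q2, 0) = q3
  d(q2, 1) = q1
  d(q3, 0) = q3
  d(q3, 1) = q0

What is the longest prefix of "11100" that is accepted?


Run the DFA, marking each prefix where the state is accepting:
  "" -> q0 [accept]
  "1" -> q2 [reject]
  "11" -> q1 [reject]
  "111" -> q0 [accept]
  "1110" -> q3 [reject]
  "11100" -> q3 [reject]

"111"


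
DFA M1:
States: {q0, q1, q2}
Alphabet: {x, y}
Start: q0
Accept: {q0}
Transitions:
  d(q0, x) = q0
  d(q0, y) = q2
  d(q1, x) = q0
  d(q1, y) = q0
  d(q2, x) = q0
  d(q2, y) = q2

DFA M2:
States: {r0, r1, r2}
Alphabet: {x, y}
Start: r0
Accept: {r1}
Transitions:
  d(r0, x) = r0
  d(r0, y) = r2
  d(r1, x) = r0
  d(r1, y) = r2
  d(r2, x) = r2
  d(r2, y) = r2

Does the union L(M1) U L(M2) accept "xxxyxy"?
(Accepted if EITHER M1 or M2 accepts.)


M1: final=q2 accepted=False
M2: final=r2 accepted=False

No, union rejects (neither accepts)


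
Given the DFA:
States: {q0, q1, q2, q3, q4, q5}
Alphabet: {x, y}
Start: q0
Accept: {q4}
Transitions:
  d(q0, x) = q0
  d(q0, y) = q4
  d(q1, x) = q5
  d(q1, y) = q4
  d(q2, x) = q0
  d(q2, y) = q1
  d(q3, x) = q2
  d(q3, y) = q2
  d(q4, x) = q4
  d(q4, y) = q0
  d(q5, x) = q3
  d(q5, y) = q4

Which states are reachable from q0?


BFS from q0:
  layer 0: {q0}
  layer 1: {q4}

{q0, q4}


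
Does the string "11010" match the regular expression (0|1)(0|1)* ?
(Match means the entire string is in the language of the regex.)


|string| = 5; first = '1'; last = '0'

Yes, "11010" matches (0|1)(0|1)*
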